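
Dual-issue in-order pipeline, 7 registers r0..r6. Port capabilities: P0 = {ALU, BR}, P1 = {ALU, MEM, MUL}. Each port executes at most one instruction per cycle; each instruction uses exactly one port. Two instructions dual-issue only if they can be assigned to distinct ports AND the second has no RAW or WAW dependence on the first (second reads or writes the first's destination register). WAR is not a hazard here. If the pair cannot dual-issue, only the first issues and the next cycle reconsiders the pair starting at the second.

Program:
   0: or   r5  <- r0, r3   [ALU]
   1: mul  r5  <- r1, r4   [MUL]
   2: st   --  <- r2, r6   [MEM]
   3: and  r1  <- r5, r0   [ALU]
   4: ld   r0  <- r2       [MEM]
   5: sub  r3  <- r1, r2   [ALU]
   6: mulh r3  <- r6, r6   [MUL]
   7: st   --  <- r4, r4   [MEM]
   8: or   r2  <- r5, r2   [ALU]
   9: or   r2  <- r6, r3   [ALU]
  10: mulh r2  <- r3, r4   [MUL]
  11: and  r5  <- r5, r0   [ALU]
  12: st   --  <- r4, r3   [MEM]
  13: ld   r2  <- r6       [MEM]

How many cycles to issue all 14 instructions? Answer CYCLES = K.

CYCLES = 10

t=0 i0:or ; WAW r5
t=1 i1:mul ; no-port MUL/MEM
t=2 i2+i3:st and ; 2-wide
t=3 i4+i5:ld sub ; 2-wide
t=4 i6:mulh ; no-port MUL/MEM
t=5 i7+i8:st or ; 2-wide
t=6 i9:or ; WAW r2
t=7 i10+i11:mulh and ; 2-wide
t=8 i12:st ; no-port MEM/MEM
t=9 i13:ld ; tail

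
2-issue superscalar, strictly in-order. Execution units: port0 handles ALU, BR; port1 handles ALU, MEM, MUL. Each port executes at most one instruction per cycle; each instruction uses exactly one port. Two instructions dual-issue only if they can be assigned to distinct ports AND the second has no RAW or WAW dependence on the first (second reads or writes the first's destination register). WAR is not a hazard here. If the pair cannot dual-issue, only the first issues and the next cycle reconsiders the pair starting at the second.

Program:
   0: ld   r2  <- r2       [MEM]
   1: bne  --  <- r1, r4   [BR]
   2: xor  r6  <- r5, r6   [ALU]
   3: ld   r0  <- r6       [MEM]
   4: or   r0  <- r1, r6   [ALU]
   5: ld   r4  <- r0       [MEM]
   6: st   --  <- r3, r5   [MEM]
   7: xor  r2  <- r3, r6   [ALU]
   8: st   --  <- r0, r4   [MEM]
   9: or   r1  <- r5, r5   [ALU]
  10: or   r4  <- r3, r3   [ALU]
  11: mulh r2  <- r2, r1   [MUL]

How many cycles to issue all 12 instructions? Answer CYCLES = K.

CYCLES = 8

c0: i0/i1 ld.MEM+bne.BR  dual
c1: i2 xor.ALU  RAW r6
c2: i3 ld.MEM  WAW r0
c3: i4 or.ALU  RAW r0
c4: i5 ld.MEM  no-port MEM/MEM
c5: i6/i7 st.MEM+xor.ALU  dual
c6: i8/i9 st.MEM+or.ALU  dual
c7: i10/i11 or.ALU+mulh.MUL  dual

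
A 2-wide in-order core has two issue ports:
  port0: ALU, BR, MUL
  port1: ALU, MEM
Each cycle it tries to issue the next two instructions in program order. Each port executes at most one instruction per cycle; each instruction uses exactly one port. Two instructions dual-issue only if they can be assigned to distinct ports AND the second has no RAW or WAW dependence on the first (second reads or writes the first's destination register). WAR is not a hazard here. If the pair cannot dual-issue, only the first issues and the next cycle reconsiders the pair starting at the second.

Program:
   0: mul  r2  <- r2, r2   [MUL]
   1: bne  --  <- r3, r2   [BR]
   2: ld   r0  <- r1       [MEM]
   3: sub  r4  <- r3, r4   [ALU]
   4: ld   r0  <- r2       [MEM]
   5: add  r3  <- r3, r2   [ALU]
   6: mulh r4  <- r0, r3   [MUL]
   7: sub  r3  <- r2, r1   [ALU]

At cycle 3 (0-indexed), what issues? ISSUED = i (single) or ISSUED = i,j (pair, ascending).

ISSUED = 5

t=0 i0:mul ; no-port MUL/BR
t=1 i1+i2:bne;ld ; dual
t=2 i3+i4:sub;ld ; dual
t=3 i5:add ; RAW r3
t=4 i6+i7:mulh;sub ; dual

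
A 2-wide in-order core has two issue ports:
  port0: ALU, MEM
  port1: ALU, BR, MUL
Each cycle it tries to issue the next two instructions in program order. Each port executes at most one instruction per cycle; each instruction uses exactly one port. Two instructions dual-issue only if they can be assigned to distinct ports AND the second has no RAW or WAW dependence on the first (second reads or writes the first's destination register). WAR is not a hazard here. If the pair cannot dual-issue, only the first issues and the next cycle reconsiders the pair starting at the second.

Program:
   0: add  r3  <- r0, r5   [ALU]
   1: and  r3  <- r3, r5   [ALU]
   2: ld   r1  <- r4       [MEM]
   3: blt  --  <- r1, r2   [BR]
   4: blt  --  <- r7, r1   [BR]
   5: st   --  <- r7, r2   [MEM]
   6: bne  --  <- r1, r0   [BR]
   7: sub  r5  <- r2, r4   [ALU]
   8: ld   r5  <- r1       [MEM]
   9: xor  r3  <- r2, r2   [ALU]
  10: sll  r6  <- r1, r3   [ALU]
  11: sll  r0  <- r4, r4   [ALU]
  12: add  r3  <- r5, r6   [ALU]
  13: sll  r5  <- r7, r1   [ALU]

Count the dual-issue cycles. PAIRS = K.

[0] i0  add.ALU  -- RAW+WAW r3
[1] i1/i2  and.ALU ld.MEM  -- dual
[2] i3  blt.BR  -- no-port BR/BR
[3] i4/i5  blt.BR st.MEM  -- dual
[4] i6/i7  bne.BR sub.ALU  -- dual
[5] i8/i9  ld.MEM xor.ALU  -- dual
[6] i10/i11  sll.ALU sll.ALU  -- dual
[7] i12/i13  add.ALU sll.ALU  -- dual

PAIRS = 6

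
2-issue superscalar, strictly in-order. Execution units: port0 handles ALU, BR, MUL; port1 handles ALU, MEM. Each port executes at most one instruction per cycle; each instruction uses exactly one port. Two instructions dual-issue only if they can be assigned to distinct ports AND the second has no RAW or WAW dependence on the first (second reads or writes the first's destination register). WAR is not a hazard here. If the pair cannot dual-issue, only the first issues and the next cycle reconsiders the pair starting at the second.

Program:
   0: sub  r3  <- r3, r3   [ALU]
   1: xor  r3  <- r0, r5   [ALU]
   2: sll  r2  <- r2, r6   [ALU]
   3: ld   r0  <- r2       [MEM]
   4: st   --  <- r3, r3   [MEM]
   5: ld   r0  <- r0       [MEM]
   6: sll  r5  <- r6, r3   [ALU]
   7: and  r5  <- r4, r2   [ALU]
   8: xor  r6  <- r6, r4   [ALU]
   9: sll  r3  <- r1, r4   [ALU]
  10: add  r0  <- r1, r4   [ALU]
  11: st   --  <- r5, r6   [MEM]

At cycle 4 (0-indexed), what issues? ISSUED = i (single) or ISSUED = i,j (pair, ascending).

ISSUED = 5,6

0. sub.ALU @i0  | WAW r3
1. xor.ALU;sll.ALU @i1,i2  | pair
2. ld.MEM @i3  | no-port MEM/MEM
3. st.MEM @i4  | no-port MEM/MEM
4. ld.MEM;sll.ALU @i5,i6  | pair
5. and.ALU;xor.ALU @i7,i8  | pair
6. sll.ALU;add.ALU @i9,i10  | pair
7. st.MEM @i11  | tail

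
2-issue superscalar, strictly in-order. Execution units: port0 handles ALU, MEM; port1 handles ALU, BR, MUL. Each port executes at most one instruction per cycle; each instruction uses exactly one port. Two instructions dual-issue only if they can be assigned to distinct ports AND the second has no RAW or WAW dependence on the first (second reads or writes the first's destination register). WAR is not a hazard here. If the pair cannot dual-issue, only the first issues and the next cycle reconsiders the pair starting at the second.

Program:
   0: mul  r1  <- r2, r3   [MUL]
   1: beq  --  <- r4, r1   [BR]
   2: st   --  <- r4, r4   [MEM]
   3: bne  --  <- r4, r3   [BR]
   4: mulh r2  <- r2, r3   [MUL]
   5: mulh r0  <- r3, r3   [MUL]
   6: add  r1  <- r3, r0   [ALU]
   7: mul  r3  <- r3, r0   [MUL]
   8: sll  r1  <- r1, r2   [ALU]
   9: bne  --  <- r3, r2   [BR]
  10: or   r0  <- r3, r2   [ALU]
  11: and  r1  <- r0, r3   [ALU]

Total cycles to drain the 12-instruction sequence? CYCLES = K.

[0] i0  mul.MUL  -- no-port MUL/BR
[1] i1&i2  beq.BR+st.MEM  -- dual
[2] i3  bne.BR  -- no-port BR/MUL
[3] i4  mulh.MUL  -- no-port MUL/MUL
[4] i5  mulh.MUL  -- RAW r0
[5] i6&i7  add.ALU+mul.MUL  -- dual
[6] i8&i9  sll.ALU+bne.BR  -- dual
[7] i10  or.ALU  -- RAW r0
[8] i11  and.ALU  -- tail

CYCLES = 9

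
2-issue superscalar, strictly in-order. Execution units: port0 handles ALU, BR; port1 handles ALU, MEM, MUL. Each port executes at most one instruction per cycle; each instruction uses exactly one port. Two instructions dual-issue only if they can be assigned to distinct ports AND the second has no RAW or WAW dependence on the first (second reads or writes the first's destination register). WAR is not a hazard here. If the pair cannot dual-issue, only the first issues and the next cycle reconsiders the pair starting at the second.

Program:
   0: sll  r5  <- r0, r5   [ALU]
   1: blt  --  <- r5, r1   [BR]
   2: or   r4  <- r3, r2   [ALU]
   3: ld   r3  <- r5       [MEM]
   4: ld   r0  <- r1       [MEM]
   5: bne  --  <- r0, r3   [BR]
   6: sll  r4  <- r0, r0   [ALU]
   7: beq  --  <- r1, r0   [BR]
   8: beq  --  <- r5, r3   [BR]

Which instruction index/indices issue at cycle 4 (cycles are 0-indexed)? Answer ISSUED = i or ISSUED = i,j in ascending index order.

  cy0 -> i0 (sll) RAW r5
  cy1 -> i1/i2 (blt+or) pair
  cy2 -> i3 (ld) no-port MEM/MEM
  cy3 -> i4 (ld) RAW r0
  cy4 -> i5/i6 (bne+sll) pair
  cy5 -> i7 (beq) no-port BR/BR
  cy6 -> i8 (beq) tail

ISSUED = 5,6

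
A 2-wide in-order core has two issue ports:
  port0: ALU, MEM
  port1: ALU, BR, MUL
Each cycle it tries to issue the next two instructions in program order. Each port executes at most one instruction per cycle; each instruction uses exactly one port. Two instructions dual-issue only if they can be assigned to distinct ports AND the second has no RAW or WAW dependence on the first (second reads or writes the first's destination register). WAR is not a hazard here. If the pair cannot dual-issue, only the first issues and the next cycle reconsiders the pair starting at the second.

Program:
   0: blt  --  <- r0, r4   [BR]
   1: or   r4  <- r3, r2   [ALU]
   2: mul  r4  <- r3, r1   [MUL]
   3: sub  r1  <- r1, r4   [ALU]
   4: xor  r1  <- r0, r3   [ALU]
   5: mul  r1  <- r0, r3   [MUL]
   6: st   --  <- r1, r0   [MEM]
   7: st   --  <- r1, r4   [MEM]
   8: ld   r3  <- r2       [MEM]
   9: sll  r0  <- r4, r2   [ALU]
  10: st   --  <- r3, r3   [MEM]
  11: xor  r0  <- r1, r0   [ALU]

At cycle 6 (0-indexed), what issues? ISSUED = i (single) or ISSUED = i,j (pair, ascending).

ISSUED = 7

t=0 i0+i1:blt or ; 2-wide
t=1 i2:mul ; RAW r4
t=2 i3:sub ; WAW r1
t=3 i4:xor ; WAW r1
t=4 i5:mul ; RAW r1
t=5 i6:st ; no-port MEM/MEM
t=6 i7:st ; no-port MEM/MEM
t=7 i8+i9:ld sll ; 2-wide
t=8 i10+i11:st xor ; 2-wide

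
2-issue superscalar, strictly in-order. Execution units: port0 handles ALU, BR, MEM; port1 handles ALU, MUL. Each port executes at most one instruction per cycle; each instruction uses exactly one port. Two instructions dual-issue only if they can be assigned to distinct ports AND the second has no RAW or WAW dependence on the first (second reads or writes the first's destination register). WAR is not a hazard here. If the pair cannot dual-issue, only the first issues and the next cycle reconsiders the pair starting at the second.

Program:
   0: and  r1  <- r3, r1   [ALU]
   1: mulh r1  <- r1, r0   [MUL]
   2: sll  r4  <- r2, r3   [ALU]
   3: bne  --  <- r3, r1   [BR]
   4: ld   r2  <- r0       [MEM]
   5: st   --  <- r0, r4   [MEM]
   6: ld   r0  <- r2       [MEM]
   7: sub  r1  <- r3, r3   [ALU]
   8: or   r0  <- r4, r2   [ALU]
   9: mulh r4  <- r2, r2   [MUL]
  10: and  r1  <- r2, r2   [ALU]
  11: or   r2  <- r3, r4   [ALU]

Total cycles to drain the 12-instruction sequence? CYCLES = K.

CYCLES = 8

#0 head=0: and i0 RAW+WAW r1
#1 head=1: mulh+sll i1&i2 2-wide
#2 head=3: bne i3 no-port BR/MEM
#3 head=4: ld i4 no-port MEM/MEM
#4 head=5: st i5 no-port MEM/MEM
#5 head=6: ld+sub i6&i7 2-wide
#6 head=8: or+mulh i8&i9 2-wide
#7 head=10: and+or i10&i11 2-wide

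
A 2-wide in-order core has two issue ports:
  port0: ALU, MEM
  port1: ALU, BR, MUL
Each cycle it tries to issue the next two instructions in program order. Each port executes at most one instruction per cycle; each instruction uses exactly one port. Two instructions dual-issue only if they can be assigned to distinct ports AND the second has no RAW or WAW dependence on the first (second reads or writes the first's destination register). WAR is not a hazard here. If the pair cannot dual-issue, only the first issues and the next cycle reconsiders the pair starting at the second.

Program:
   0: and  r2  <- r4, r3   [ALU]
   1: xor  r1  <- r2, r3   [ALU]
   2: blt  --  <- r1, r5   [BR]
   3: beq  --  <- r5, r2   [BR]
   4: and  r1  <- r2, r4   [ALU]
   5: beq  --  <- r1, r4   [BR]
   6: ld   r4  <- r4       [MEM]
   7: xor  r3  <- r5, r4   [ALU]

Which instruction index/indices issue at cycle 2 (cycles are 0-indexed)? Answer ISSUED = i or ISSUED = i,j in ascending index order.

ISSUED = 2

t=0 i0:and.ALU ; RAW r2
t=1 i1:xor.ALU ; RAW r1
t=2 i2:blt.BR ; no-port BR/BR
t=3 i3&i4:beq.BR and.ALU ; pair
t=4 i5&i6:beq.BR ld.MEM ; pair
t=5 i7:xor.ALU ; tail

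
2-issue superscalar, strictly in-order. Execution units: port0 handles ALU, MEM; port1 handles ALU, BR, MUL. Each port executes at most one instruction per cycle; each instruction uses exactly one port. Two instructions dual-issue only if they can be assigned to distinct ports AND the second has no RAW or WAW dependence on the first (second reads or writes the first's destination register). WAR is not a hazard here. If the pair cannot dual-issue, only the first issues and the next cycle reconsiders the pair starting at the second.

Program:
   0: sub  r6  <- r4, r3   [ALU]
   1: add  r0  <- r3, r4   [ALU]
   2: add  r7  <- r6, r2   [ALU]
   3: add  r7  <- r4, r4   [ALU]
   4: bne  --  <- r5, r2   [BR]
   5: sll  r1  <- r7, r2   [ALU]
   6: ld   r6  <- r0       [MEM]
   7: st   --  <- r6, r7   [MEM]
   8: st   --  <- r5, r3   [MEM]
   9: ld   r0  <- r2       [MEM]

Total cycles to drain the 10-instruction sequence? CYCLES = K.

0. sub.ALU add.ALU @i0,i1  | 2-wide
1. add.ALU @i2  | WAW r7
2. add.ALU bne.BR @i3,i4  | 2-wide
3. sll.ALU ld.MEM @i5,i6  | 2-wide
4. st.MEM @i7  | no-port MEM/MEM
5. st.MEM @i8  | no-port MEM/MEM
6. ld.MEM @i9  | tail

CYCLES = 7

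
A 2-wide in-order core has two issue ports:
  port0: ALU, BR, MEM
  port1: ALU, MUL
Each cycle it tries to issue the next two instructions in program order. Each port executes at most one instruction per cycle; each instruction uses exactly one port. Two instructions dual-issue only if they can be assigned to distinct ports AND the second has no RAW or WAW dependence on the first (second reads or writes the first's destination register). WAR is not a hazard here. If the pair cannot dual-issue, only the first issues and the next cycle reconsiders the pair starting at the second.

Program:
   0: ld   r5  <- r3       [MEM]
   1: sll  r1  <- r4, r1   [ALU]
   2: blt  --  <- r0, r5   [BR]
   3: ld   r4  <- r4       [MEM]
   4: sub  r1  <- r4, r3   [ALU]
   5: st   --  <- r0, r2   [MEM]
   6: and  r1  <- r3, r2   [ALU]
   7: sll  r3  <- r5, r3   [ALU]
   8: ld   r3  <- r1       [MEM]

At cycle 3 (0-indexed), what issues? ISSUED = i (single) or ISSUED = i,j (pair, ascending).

t=0 i0&i1:ld.MEM sll.ALU ; 2-wide
t=1 i2:blt.BR ; no-port BR/MEM
t=2 i3:ld.MEM ; RAW r4
t=3 i4&i5:sub.ALU st.MEM ; 2-wide
t=4 i6&i7:and.ALU sll.ALU ; 2-wide
t=5 i8:ld.MEM ; tail

ISSUED = 4,5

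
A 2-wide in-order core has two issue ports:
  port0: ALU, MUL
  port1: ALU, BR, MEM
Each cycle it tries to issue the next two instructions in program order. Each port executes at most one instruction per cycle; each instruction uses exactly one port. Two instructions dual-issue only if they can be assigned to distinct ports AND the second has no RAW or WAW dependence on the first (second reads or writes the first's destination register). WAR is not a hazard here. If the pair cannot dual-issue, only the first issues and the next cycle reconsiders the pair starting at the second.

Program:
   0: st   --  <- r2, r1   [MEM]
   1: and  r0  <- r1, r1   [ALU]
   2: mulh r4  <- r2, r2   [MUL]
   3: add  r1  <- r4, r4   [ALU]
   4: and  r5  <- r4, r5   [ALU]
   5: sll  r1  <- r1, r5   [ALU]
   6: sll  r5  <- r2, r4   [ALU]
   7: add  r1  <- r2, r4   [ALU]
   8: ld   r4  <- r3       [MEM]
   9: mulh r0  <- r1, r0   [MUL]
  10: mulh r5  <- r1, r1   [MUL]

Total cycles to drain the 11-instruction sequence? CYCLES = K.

CYCLES = 7

t=0 i0&i1:st and ; dual
t=1 i2:mulh ; RAW r4
t=2 i3&i4:add and ; dual
t=3 i5&i6:sll sll ; dual
t=4 i7&i8:add ld ; dual
t=5 i9:mulh ; no-port MUL/MUL
t=6 i10:mulh ; tail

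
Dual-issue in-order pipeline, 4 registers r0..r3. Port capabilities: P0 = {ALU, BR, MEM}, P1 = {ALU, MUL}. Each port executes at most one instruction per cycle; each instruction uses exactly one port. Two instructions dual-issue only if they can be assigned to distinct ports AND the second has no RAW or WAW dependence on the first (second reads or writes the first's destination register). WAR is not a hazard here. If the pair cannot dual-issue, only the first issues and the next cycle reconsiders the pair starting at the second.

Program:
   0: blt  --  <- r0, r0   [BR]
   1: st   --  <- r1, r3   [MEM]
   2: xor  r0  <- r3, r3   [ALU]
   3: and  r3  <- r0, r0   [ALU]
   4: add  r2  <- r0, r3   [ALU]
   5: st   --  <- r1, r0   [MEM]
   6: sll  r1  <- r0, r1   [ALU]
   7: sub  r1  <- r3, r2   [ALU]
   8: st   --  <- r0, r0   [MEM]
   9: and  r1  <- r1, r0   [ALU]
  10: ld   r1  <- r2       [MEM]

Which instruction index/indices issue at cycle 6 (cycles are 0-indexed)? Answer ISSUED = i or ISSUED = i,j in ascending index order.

ISSUED = 9

[0] i0  blt  -- no-port BR/MEM
[1] i1,i2  st+xor  -- dual
[2] i3  and  -- RAW r3
[3] i4,i5  add+st  -- dual
[4] i6  sll  -- WAW r1
[5] i7,i8  sub+st  -- dual
[6] i9  and  -- WAW r1
[7] i10  ld  -- tail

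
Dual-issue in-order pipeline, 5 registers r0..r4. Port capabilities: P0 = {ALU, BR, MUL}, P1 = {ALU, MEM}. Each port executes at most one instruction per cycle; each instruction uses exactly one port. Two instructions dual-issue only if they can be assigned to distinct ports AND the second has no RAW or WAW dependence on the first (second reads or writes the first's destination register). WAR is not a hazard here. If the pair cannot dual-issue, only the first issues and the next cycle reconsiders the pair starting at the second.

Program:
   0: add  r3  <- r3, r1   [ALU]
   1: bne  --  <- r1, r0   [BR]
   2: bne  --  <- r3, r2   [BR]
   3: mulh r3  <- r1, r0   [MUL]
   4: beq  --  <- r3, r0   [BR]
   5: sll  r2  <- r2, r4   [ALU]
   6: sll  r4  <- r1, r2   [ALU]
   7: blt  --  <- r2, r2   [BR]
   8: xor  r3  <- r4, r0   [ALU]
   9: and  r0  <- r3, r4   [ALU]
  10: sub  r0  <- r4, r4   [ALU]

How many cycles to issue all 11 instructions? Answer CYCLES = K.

[0] i0&i1  add.ALU+bne.BR  -- 2-wide
[1] i2  bne.BR  -- no-port BR/MUL
[2] i3  mulh.MUL  -- no-port MUL/BR
[3] i4&i5  beq.BR+sll.ALU  -- 2-wide
[4] i6&i7  sll.ALU+blt.BR  -- 2-wide
[5] i8  xor.ALU  -- RAW r3
[6] i9  and.ALU  -- WAW r0
[7] i10  sub.ALU  -- tail

CYCLES = 8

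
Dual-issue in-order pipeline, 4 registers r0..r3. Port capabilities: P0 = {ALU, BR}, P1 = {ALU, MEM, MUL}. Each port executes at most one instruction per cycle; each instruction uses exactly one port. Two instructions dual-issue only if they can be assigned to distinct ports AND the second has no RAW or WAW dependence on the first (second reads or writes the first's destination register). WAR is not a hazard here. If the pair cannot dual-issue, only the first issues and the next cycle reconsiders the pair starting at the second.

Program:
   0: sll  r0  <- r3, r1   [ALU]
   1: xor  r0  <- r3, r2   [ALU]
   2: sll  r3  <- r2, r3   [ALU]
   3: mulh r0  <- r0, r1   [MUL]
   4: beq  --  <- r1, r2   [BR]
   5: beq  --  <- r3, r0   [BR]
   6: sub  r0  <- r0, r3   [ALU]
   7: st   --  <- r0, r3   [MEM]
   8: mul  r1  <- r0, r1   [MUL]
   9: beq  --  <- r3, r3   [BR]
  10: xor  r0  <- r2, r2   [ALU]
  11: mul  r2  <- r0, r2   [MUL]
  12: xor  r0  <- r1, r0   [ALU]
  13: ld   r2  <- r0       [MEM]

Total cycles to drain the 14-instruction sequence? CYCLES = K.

CYCLES = 9

c0: i0 sll.ALU  WAW r0
c1: i1+i2 xor.ALU sll.ALU  2-wide
c2: i3+i4 mulh.MUL beq.BR  2-wide
c3: i5+i6 beq.BR sub.ALU  2-wide
c4: i7 st.MEM  no-port MEM/MUL
c5: i8+i9 mul.MUL beq.BR  2-wide
c6: i10 xor.ALU  RAW r0
c7: i11+i12 mul.MUL xor.ALU  2-wide
c8: i13 ld.MEM  tail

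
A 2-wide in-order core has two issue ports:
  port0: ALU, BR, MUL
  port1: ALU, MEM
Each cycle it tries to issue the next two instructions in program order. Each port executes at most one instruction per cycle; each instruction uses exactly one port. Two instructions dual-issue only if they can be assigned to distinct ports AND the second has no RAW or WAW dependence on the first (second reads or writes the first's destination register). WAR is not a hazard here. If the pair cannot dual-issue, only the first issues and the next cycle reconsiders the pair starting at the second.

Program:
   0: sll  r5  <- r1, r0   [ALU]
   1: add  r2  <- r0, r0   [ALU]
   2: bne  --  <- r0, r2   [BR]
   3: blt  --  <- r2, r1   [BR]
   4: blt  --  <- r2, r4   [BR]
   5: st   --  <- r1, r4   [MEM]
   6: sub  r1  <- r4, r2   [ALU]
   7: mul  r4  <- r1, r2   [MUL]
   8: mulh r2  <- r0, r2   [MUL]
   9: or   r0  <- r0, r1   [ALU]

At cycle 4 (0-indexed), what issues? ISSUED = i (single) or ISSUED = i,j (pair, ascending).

ISSUED = 6

  cy0 -> i0/i1 (sll/add) pair
  cy1 -> i2 (bne) no-port BR/BR
  cy2 -> i3 (blt) no-port BR/BR
  cy3 -> i4/i5 (blt/st) pair
  cy4 -> i6 (sub) RAW r1
  cy5 -> i7 (mul) no-port MUL/MUL
  cy6 -> i8/i9 (mulh/or) pair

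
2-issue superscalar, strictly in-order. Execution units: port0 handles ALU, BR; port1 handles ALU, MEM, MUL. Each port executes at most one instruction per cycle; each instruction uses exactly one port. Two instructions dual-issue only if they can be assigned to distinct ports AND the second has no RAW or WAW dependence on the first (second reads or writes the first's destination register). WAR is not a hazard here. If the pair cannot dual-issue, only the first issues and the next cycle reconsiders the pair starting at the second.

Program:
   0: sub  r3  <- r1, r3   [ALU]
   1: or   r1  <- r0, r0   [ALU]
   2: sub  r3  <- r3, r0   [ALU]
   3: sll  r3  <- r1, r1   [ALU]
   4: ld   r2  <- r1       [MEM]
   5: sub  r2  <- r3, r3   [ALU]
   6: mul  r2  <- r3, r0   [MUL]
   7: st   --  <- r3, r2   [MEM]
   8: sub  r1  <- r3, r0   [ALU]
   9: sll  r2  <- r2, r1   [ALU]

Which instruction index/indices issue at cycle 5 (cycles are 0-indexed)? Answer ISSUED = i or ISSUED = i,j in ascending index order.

ISSUED = 7,8

t=0 i0&i1:sub.ALU/or.ALU ; 2-wide
t=1 i2:sub.ALU ; WAW r3
t=2 i3&i4:sll.ALU/ld.MEM ; 2-wide
t=3 i5:sub.ALU ; WAW r2
t=4 i6:mul.MUL ; no-port MUL/MEM
t=5 i7&i8:st.MEM/sub.ALU ; 2-wide
t=6 i9:sll.ALU ; tail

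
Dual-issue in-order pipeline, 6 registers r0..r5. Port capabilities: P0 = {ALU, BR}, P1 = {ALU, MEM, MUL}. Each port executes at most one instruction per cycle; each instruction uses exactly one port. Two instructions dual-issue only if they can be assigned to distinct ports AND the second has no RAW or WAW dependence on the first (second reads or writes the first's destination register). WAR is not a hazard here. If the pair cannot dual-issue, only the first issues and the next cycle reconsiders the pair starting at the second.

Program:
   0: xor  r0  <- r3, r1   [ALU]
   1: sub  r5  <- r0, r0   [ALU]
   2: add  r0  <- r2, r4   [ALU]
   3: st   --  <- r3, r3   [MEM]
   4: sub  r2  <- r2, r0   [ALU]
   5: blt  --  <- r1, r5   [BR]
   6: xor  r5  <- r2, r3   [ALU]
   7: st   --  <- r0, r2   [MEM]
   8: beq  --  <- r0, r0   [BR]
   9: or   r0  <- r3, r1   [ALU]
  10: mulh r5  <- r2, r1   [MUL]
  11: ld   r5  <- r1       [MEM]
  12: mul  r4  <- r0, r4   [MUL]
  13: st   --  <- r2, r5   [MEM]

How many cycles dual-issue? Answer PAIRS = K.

#0 head=0: xor.ALU i0 RAW r0
#1 head=1: sub.ALU add.ALU i1&i2 2-wide
#2 head=3: st.MEM sub.ALU i3&i4 2-wide
#3 head=5: blt.BR xor.ALU i5&i6 2-wide
#4 head=7: st.MEM beq.BR i7&i8 2-wide
#5 head=9: or.ALU mulh.MUL i9&i10 2-wide
#6 head=11: ld.MEM i11 no-port MEM/MUL
#7 head=12: mul.MUL i12 no-port MUL/MEM
#8 head=13: st.MEM i13 tail

PAIRS = 5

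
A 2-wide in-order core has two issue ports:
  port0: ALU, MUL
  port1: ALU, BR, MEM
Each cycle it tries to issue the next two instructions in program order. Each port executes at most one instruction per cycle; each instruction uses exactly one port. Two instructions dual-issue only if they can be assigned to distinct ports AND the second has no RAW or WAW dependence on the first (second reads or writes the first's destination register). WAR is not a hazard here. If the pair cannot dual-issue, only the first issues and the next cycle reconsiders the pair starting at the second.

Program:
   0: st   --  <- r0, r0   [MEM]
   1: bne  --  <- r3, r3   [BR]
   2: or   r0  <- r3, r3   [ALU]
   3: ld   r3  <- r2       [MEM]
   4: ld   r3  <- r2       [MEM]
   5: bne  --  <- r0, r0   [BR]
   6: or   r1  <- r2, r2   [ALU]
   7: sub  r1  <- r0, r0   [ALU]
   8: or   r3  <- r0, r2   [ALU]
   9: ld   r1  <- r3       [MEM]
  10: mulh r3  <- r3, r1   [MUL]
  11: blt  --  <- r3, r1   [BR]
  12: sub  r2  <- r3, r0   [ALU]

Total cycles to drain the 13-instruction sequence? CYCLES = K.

CYCLES = 9

c0: i0 st.MEM  no-port MEM/BR
c1: i1&i2 bne.BR or.ALU  pair
c2: i3 ld.MEM  no-port MEM/MEM
c3: i4 ld.MEM  no-port MEM/BR
c4: i5&i6 bne.BR or.ALU  pair
c5: i7&i8 sub.ALU or.ALU  pair
c6: i9 ld.MEM  RAW r1
c7: i10 mulh.MUL  RAW r3
c8: i11&i12 blt.BR sub.ALU  pair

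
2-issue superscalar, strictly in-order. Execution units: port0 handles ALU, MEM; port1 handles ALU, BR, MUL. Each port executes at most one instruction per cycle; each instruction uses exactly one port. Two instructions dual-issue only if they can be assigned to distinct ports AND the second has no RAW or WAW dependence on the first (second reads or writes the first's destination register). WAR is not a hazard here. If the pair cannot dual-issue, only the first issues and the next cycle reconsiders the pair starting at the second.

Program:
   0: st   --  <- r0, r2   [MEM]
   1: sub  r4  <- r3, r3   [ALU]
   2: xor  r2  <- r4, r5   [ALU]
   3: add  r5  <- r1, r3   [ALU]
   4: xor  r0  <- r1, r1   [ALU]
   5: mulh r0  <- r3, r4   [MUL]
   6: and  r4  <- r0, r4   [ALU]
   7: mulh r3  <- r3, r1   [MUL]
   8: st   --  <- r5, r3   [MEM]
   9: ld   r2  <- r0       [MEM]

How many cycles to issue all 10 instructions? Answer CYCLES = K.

[0] i0+i1  st/sub  -- dual
[1] i2+i3  xor/add  -- dual
[2] i4  xor  -- WAW r0
[3] i5  mulh  -- RAW r0
[4] i6+i7  and/mulh  -- dual
[5] i8  st  -- no-port MEM/MEM
[6] i9  ld  -- tail

CYCLES = 7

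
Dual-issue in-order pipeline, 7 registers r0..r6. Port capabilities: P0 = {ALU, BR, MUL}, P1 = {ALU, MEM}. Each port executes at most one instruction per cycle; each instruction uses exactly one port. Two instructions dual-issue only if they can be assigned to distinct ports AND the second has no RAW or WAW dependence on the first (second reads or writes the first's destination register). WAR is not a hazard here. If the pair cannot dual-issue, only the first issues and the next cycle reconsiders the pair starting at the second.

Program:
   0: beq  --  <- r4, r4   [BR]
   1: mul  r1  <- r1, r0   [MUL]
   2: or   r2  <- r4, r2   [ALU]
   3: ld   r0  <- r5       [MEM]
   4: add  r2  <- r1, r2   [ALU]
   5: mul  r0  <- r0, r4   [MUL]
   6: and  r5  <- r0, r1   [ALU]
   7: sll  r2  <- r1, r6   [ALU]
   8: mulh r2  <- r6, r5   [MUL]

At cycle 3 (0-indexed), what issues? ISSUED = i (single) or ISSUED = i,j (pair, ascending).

  cy0 -> i0 (beq) no-port BR/MUL
  cy1 -> i1+i2 (mul or) dual
  cy2 -> i3+i4 (ld add) dual
  cy3 -> i5 (mul) RAW r0
  cy4 -> i6+i7 (and sll) dual
  cy5 -> i8 (mulh) tail

ISSUED = 5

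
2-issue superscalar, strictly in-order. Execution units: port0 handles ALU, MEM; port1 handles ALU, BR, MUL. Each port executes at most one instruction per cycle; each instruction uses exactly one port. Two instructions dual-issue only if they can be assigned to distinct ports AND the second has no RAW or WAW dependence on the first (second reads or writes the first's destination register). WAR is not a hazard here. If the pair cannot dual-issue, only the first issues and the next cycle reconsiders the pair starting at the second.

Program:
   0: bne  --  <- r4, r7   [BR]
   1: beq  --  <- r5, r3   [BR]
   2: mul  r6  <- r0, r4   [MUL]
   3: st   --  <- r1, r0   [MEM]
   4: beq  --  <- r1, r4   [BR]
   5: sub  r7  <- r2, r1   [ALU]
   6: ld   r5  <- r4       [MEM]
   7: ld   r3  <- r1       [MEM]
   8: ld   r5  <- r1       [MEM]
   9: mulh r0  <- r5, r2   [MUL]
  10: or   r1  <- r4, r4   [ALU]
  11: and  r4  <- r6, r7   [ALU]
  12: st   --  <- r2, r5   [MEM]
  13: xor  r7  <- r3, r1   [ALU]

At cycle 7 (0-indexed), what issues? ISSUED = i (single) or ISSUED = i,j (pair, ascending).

ISSUED = 9,10

[0] i0  bne  -- no-port BR/BR
[1] i1  beq  -- no-port BR/MUL
[2] i2&i3  mul;st  -- dual
[3] i4&i5  beq;sub  -- dual
[4] i6  ld  -- no-port MEM/MEM
[5] i7  ld  -- no-port MEM/MEM
[6] i8  ld  -- RAW r5
[7] i9&i10  mulh;or  -- dual
[8] i11&i12  and;st  -- dual
[9] i13  xor  -- tail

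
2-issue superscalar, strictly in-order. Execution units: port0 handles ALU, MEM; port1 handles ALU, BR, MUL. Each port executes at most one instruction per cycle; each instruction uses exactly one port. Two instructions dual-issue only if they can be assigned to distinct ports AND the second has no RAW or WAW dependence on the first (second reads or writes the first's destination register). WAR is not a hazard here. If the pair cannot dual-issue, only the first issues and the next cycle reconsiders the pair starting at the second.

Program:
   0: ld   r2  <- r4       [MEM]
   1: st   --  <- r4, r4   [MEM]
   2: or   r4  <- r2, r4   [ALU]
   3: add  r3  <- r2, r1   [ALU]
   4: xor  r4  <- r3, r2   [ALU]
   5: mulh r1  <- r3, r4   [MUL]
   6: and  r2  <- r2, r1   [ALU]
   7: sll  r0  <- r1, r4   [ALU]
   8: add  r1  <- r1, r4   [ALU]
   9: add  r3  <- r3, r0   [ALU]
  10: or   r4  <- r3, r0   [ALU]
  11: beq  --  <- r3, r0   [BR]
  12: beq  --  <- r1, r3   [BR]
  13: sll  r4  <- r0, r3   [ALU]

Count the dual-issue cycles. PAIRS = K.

PAIRS = 5

  cy0 -> i0 (ld) no-port MEM/MEM
  cy1 -> i1+i2 (st/or) pair
  cy2 -> i3 (add) RAW r3
  cy3 -> i4 (xor) RAW r4
  cy4 -> i5 (mulh) RAW r1
  cy5 -> i6+i7 (and/sll) pair
  cy6 -> i8+i9 (add/add) pair
  cy7 -> i10+i11 (or/beq) pair
  cy8 -> i12+i13 (beq/sll) pair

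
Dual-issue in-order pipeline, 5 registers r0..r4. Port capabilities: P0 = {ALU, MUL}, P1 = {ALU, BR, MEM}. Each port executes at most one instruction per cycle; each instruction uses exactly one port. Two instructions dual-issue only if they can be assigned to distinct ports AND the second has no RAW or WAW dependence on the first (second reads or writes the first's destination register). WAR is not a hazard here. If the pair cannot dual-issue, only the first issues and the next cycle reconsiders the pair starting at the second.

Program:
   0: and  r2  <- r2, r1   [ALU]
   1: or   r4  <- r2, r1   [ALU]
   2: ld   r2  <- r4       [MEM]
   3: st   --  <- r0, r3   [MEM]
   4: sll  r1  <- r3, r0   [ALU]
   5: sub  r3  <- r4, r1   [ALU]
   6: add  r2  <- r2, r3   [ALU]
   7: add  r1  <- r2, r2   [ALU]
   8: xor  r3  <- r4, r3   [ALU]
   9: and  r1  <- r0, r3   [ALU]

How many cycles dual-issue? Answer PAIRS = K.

[0] i0  and.ALU  -- RAW r2
[1] i1  or.ALU  -- RAW r4
[2] i2  ld.MEM  -- no-port MEM/MEM
[3] i3,i4  st.MEM/sll.ALU  -- pair
[4] i5  sub.ALU  -- RAW r3
[5] i6  add.ALU  -- RAW r2
[6] i7,i8  add.ALU/xor.ALU  -- pair
[7] i9  and.ALU  -- tail

PAIRS = 2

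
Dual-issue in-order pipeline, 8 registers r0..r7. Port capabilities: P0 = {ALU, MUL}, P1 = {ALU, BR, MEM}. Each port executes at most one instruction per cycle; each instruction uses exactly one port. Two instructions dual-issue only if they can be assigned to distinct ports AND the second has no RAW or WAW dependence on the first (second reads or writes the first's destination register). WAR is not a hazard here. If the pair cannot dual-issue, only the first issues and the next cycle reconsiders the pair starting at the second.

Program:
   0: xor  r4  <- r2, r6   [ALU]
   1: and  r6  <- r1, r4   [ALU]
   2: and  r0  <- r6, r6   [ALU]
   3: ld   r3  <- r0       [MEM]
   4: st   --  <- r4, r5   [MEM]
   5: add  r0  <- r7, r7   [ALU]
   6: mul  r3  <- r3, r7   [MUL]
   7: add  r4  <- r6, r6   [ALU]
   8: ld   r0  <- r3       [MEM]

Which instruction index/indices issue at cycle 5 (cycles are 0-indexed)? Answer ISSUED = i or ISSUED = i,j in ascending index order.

ISSUED = 6,7

#0 head=0: xor.ALU i0 RAW r4
#1 head=1: and.ALU i1 RAW r6
#2 head=2: and.ALU i2 RAW r0
#3 head=3: ld.MEM i3 no-port MEM/MEM
#4 head=4: st.MEM+add.ALU i4&i5 pair
#5 head=6: mul.MUL+add.ALU i6&i7 pair
#6 head=8: ld.MEM i8 tail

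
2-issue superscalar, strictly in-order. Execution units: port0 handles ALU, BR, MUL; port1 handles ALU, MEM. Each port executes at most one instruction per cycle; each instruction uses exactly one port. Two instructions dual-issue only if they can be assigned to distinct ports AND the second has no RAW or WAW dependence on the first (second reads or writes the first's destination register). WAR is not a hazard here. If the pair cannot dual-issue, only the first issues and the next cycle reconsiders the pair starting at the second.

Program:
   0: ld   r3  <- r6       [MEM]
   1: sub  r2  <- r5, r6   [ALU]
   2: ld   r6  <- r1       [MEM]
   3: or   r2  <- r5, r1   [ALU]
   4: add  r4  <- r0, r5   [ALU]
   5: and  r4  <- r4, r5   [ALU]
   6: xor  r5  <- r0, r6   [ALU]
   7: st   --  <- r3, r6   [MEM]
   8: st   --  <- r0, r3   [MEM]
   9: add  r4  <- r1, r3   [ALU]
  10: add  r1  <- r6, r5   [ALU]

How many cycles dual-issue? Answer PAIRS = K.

PAIRS = 4

[0] i0/i1  ld/sub  -- 2-wide
[1] i2/i3  ld/or  -- 2-wide
[2] i4  add  -- RAW+WAW r4
[3] i5/i6  and/xor  -- 2-wide
[4] i7  st  -- no-port MEM/MEM
[5] i8/i9  st/add  -- 2-wide
[6] i10  add  -- tail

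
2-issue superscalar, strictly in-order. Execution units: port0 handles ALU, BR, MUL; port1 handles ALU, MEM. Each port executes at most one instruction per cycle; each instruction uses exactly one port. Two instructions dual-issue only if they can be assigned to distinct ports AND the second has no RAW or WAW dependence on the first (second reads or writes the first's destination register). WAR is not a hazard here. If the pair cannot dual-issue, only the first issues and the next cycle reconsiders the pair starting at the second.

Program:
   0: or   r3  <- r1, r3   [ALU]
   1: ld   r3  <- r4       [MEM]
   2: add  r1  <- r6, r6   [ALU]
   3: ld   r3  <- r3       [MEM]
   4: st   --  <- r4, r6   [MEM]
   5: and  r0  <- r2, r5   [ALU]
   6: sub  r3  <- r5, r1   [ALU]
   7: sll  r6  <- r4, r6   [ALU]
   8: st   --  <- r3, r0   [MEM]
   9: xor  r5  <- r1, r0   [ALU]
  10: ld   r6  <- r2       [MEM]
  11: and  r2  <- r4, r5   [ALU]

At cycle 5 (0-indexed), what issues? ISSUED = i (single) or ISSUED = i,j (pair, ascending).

ISSUED = 8,9

#0 head=0: or i0 WAW r3
#1 head=1: ld/add i1,i2 pair
#2 head=3: ld i3 no-port MEM/MEM
#3 head=4: st/and i4,i5 pair
#4 head=6: sub/sll i6,i7 pair
#5 head=8: st/xor i8,i9 pair
#6 head=10: ld/and i10,i11 pair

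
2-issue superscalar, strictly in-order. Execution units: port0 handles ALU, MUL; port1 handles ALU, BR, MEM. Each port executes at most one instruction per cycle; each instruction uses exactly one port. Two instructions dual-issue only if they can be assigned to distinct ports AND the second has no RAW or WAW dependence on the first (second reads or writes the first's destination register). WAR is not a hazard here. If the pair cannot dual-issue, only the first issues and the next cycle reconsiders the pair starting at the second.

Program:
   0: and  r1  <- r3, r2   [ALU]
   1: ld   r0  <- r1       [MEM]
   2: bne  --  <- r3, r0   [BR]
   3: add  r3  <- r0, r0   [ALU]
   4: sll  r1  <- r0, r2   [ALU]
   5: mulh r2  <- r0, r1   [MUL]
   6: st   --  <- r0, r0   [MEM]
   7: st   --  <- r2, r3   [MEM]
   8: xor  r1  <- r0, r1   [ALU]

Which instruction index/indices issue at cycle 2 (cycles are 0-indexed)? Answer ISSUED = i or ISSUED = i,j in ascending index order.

t=0 i0:and ; RAW r1
t=1 i1:ld ; no-port MEM/BR
t=2 i2+i3:bne+add ; pair
t=3 i4:sll ; RAW r1
t=4 i5+i6:mulh+st ; pair
t=5 i7+i8:st+xor ; pair

ISSUED = 2,3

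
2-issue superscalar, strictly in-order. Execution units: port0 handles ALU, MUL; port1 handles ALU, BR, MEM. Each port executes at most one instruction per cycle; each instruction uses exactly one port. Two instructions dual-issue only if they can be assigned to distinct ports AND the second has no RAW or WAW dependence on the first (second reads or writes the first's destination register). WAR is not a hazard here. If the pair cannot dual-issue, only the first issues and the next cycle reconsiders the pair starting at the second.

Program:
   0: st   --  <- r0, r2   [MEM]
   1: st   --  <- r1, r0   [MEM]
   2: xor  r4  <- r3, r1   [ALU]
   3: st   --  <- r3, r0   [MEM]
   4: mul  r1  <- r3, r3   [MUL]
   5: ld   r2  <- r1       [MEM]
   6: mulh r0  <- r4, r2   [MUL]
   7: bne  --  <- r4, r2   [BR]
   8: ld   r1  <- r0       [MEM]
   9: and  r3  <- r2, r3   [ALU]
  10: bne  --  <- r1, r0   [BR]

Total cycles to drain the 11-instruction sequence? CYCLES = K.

t=0 i0:st ; no-port MEM/MEM
t=1 i1/i2:st xor ; pair
t=2 i3/i4:st mul ; pair
t=3 i5:ld ; RAW r2
t=4 i6/i7:mulh bne ; pair
t=5 i8/i9:ld and ; pair
t=6 i10:bne ; tail

CYCLES = 7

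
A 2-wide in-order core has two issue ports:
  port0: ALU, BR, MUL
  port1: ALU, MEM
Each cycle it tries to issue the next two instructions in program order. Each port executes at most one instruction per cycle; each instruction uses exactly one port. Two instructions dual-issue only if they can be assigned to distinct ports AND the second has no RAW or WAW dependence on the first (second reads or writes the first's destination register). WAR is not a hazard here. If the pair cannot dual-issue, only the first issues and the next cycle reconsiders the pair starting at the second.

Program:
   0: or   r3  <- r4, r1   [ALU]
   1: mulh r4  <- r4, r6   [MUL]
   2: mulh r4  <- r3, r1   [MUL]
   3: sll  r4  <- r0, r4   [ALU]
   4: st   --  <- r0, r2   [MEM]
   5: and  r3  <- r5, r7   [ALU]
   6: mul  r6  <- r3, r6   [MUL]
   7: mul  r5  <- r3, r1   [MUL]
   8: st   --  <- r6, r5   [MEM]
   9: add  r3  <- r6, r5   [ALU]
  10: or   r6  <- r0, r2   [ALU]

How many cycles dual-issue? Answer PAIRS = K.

PAIRS = 3

c0: i0&i1 or mulh  dual
c1: i2 mulh  RAW+WAW r4
c2: i3&i4 sll st  dual
c3: i5 and  RAW r3
c4: i6 mul  no-port MUL/MUL
c5: i7 mul  RAW r5
c6: i8&i9 st add  dual
c7: i10 or  tail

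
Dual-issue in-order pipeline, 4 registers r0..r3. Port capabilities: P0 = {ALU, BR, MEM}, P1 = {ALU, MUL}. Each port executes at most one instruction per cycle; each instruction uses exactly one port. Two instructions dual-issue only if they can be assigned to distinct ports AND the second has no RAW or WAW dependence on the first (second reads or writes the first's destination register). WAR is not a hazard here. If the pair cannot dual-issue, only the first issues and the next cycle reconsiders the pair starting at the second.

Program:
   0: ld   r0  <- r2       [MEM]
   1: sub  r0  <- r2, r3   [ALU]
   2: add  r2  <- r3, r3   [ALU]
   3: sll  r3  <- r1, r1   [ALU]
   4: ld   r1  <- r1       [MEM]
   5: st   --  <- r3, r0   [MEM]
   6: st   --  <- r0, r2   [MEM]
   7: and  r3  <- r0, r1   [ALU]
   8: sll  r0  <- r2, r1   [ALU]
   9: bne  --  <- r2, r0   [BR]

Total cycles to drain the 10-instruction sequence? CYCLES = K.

CYCLES = 7

[0] i0  ld  -- WAW r0
[1] i1+i2  sub/add  -- 2-wide
[2] i3+i4  sll/ld  -- 2-wide
[3] i5  st  -- no-port MEM/MEM
[4] i6+i7  st/and  -- 2-wide
[5] i8  sll  -- RAW r0
[6] i9  bne  -- tail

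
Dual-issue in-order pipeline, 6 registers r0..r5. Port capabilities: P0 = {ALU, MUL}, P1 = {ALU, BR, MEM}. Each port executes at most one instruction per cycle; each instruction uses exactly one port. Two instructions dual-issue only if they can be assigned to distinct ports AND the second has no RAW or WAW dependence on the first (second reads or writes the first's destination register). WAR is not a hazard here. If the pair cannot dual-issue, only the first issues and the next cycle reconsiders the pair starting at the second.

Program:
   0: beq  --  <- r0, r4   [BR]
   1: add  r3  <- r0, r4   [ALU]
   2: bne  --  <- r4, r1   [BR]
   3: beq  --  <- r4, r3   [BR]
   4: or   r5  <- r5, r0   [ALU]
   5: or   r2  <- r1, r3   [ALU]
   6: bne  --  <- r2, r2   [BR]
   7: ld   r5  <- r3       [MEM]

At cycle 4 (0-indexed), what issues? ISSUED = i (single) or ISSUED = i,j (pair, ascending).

ISSUED = 6

c0: i0/i1 beq;add  pair
c1: i2 bne  no-port BR/BR
c2: i3/i4 beq;or  pair
c3: i5 or  RAW r2
c4: i6 bne  no-port BR/MEM
c5: i7 ld  tail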